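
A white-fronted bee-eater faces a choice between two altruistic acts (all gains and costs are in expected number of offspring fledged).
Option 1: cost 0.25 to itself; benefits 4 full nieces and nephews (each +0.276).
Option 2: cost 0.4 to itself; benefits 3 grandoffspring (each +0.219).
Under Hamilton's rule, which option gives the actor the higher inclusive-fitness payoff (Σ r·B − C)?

Option 1

Option 1: r to a full niece or nephew = 0.25.
Option 1: Σ r·B − C = (4·0.25·0.276) − 0.25 = 0.026.
Option 2: r to a grandoffspring = 0.25.
Option 2: Σ r·B − C = (3·0.25·0.219) − 0.4 = -0.23575.
Option 1 has the higher net inclusive-fitness payoff.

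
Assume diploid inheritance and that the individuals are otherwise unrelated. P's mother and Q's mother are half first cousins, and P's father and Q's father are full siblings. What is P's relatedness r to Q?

0.140625

Independent pedigree routes through distinct common ancestors add.
P and Q are related in two ways: half second cousins through their mothers (r = 1/64) and first cousins through their fathers (r = 1/8).
r = 1/64 + 1/8 = 0.140625.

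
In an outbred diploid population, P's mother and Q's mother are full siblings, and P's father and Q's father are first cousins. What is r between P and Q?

0.15625

With two independent routes of shared ancestry, r is the sum of the two contributions.
P and Q are related in two ways: first cousins through their mothers (r = 1/8) and second cousins through their fathers (r = 1/32).
r = 1/8 + 1/32 = 5/32 = 0.15625.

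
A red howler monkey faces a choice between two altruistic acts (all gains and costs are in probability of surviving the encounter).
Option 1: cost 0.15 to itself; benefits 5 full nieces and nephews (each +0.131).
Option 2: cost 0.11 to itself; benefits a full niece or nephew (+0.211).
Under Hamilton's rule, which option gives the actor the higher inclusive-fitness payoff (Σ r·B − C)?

Option 1

Option 1: r to a full niece or nephew = 0.25.
Option 1: Σ r·B − C = (5·0.25·0.131) − 0.15 = 0.01375.
Option 2: r to a full niece or nephew = 0.25.
Option 2: Σ r·B − C = (1·0.25·0.211) − 0.11 = -0.05725.
Option 1 has the higher net inclusive-fitness payoff.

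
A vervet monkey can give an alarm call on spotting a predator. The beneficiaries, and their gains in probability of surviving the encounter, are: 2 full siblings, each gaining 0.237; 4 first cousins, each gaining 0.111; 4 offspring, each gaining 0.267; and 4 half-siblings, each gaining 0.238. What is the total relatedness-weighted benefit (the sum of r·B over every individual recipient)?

r to a full sibling = 1/2 (full sibs share both parents — two paths of length 2: r = 2·(1/2)^2 = 1/2).
r to a first cousin = 1/8 (first cousins share one grandparent pair — two paths of length 4: r = 2·(1/2)^4 = 1/8).
r to an offspring = 0.5 (one parent–offspring link: r = (1/2)^1 = 1/2).
r to a half-sibling = 0.25 (half-sibs share one parent — one path of length 2: r = (1/2)^2 = 1/4).
Summing one r·B term per recipient: 2·0.5·0.237 + 4·0.125·0.111 + 4·0.5·0.267 + 4·0.25·0.238 = 1.0645.

1.0645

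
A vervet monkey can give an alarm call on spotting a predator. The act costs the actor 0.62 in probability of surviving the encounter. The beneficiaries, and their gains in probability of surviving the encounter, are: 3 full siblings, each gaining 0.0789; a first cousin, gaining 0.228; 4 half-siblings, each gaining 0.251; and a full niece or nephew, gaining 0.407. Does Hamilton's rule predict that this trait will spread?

Hamilton's rule: the trait is favored when the sum of r·B over every recipient exceeds the actor's cost C.
r to a full sibling = 0.5 (full sibs share both parents — two paths of length 2: r = 2·(1/2)^2 = 1/2).
r to a first cousin = 0.125 (first cousins share one grandparent pair — two paths of length 4: r = 2·(1/2)^4 = 1/8).
r to a half-sibling = 1/4 (half-sibs share one parent — one path of length 2: r = (1/2)^2 = 1/4).
r to a full niece or nephew = 0.25 (full aunt/uncle↔niece/nephew: two paths of length 3 through the shared grandparent pair: r = 2·(1/2)^3 = 1/4).
Summing one r·B term per recipient: 3·0.5·0.0789 + 1·0.125·0.228 + 4·0.25·0.251 + 1·0.25·0.407 = 0.4996.
0.4996 < 0.62: the indirect benefit is less than the cost.

No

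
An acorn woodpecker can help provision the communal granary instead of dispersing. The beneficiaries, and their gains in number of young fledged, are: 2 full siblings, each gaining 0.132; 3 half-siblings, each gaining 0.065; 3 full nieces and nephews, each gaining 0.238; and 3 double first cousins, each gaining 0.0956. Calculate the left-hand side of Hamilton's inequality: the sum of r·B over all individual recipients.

r to a full sibling = 1/2 (full sibs share both parents — two paths of length 2: r = 2·(1/2)^2 = 1/2).
r to a half-sibling = 0.25 (half-sibs share one parent — one path of length 2: r = (1/2)^2 = 1/4).
r to a full niece or nephew = 1/4 (full aunt/uncle↔niece/nephew: two paths of length 3 through the shared grandparent pair: r = 2·(1/2)^3 = 1/4).
r to a double first cousin = 1/4 (double first cousins share both grandparent pairs — four paths of length 4: r = 4·(1/2)^4 = 1/4).
Summing one r·B term per recipient: 2·0.5·0.132 + 3·0.25·0.065 + 3·0.25·0.238 + 3·0.25·0.0956 = 0.43095.

0.43095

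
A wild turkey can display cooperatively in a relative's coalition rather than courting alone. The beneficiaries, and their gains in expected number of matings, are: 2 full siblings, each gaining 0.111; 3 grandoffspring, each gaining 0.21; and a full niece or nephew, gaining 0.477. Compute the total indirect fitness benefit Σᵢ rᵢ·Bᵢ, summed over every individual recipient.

0.38775

r to a full sibling = 1/2 (full sibs share both parents — two paths of length 2: r = 2·(1/2)^2 = 1/2).
r to a grandoffspring = 1/4 (two parent–offspring links: r = (1/2)^2 = 1/4).
r to a full niece or nephew = 1/4 (full aunt/uncle↔niece/nephew: two paths of length 3 through the shared grandparent pair: r = 2·(1/2)^3 = 1/4).
Summing one r·B term per recipient: 2·0.5·0.111 + 3·0.25·0.21 + 1·0.25·0.477 = 0.38775.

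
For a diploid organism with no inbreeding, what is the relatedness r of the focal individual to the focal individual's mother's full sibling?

Each parent–offspring link contributes a factor of 1/2, and independent paths through distinct common ancestors add.
Full aunt/uncle↔niece/nephew: two paths of length 3 through the shared grandparent pair: r = 2·(1/2)^3 = 1/4.

0.25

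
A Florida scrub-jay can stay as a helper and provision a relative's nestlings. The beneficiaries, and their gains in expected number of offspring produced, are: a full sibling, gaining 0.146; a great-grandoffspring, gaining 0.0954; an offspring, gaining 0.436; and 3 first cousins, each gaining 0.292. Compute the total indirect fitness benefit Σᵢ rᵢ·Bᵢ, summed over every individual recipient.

0.412425

r to a full sibling = 0.5 (full sibs share both parents — two paths of length 2: r = 2·(1/2)^2 = 1/2).
r to a great-grandoffspring = 0.125 (three parent–offspring links: r = (1/2)^3 = 1/8).
r to an offspring = 1/2 (one parent–offspring link: r = (1/2)^1 = 1/2).
r to a first cousin = 1/8 (first cousins share one grandparent pair — two paths of length 4: r = 2·(1/2)^4 = 1/8).
Summing one r·B term per recipient: 1·0.5·0.146 + 1·0.125·0.0954 + 1·0.5·0.436 + 3·0.125·0.292 = 0.412425.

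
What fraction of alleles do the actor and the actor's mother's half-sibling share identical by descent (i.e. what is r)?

Each parent–offspring link contributes a factor of 1/2, and independent paths through distinct common ancestors add.
Half-aunt/uncle↔niece/nephew: one path of length 3: r = (1/2)^3 = 1/8.

0.125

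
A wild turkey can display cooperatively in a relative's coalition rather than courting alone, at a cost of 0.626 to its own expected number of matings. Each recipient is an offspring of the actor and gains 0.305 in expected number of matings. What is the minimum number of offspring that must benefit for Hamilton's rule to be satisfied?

r to an offspring = 0.5 (one parent–offspring link: r = (1/2)^1 = 1/2).
Hamilton's rule: n·r·B > C  ⇒  n > C/(r·B) = 0.626/(0.5·0.305) = 4.105.
The smallest integer exceeding 4.105 is 5.

5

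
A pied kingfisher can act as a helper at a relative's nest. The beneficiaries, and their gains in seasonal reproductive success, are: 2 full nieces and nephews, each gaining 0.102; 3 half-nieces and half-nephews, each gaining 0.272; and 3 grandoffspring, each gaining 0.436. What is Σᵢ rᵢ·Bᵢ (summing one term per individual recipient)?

r to a full niece or nephew = 1/4 (full aunt/uncle↔niece/nephew: two paths of length 3 through the shared grandparent pair: r = 2·(1/2)^3 = 1/4).
r to a half-niece or half-nephew = 1/8 (half-aunt/uncle↔niece/nephew: one path of length 3: r = (1/2)^3 = 1/8).
r to a grandoffspring = 0.25 (two parent–offspring links: r = (1/2)^2 = 1/4).
Summing one r·B term per recipient: 2·0.25·0.102 + 3·0.125·0.272 + 3·0.25·0.436 = 0.48.

0.48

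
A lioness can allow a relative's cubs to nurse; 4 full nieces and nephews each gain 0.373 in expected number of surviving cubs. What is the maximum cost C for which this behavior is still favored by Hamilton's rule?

r to a full niece or nephew = 1/4 (full aunt/uncle↔niece/nephew: two paths of length 3 through the shared grandparent pair: r = 2·(1/2)^3 = 1/4).
Hamilton's rule: n·r·B > C, so the trait is favored while C < n·r·B = 4·0.25·0.373 = 0.373.

0.373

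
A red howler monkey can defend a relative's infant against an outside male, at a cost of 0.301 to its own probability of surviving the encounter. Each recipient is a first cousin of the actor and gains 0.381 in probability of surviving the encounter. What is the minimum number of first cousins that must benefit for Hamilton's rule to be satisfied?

7

r to a first cousin = 1/8 (first cousins share one grandparent pair — two paths of length 4: r = 2·(1/2)^4 = 1/8).
Hamilton's rule: n·r·B > C  ⇒  n > C/(r·B) = 0.301/(0.125·0.381) = 6.32.
The smallest integer exceeding 6.32 is 7.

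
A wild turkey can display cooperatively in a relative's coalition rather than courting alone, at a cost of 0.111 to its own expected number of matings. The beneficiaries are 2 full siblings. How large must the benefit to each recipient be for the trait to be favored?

0.111

r to a full sibling = 1/2 (full sibs share both parents — two paths of length 2: r = 2·(1/2)^2 = 1/2).
Hamilton's rule with n recipients of equal r: n·r·B > C, so B > C/(n·r) = 0.111/(2·0.5) = 0.111.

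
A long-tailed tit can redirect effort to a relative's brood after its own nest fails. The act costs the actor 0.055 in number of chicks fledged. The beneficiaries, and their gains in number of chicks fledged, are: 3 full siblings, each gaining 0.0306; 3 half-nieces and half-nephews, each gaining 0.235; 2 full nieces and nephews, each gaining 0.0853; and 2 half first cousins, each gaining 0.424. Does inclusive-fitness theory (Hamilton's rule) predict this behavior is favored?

Yes

Hamilton's rule: the trait is favored when the sum of r·B over every recipient exceeds the actor's cost C.
r to a full sibling = 0.5 (full sibs share both parents — two paths of length 2: r = 2·(1/2)^2 = 1/2).
r to a half-niece or half-nephew = 0.125 (half-aunt/uncle↔niece/nephew: one path of length 3: r = (1/2)^3 = 1/8).
r to a full niece or nephew = 0.25 (full aunt/uncle↔niece/nephew: two paths of length 3 through the shared grandparent pair: r = 2·(1/2)^3 = 1/4).
r to a half first cousin = 0.0625 (half first cousins share one grandparent — one path of length 4: r = (1/2)^4 = 1/16).
Summing one r·B term per recipient: 3·0.5·0.0306 + 3·0.125·0.235 + 2·0.25·0.0853 + 2·0.0625·0.424 = 0.229675.
0.229675 > 0.055: the indirect benefit exceeds the cost.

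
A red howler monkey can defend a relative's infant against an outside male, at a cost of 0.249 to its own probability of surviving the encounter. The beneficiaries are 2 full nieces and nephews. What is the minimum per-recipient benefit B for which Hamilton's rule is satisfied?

r to a full niece or nephew = 1/4 (full aunt/uncle↔niece/nephew: two paths of length 3 through the shared grandparent pair: r = 2·(1/2)^3 = 1/4).
Hamilton's rule with n recipients of equal r: n·r·B > C, so B > C/(n·r) = 0.249/(2·0.25) = 0.498.

0.498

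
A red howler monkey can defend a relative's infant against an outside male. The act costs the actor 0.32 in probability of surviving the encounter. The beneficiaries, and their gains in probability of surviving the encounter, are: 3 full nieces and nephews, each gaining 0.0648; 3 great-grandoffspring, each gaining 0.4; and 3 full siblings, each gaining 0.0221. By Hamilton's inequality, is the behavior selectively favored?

No

Hamilton's rule: the trait is favored when the sum of r·B over every recipient exceeds the actor's cost C.
r to a full niece or nephew = 0.25 (full aunt/uncle↔niece/nephew: two paths of length 3 through the shared grandparent pair: r = 2·(1/2)^3 = 1/4).
r to a great-grandoffspring = 1/8 (three parent–offspring links: r = (1/2)^3 = 1/8).
r to a full sibling = 1/2 (full sibs share both parents — two paths of length 2: r = 2·(1/2)^2 = 1/2).
Summing one r·B term per recipient: 3·0.25·0.0648 + 3·0.125·0.4 + 3·0.5·0.0221 = 0.23175.
0.23175 < 0.32: the indirect benefit is less than the cost.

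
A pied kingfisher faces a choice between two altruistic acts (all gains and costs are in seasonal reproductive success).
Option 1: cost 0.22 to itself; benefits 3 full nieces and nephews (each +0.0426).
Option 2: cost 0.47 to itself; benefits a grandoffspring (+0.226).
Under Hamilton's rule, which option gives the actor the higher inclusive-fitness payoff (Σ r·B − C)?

Option 1: r to a full niece or nephew = 0.25.
Option 1: Σ r·B − C = (3·0.25·0.0426) − 0.22 = -0.18805.
Option 2: r to a grandoffspring = 0.25.
Option 2: Σ r·B − C = (1·0.25·0.226) − 0.47 = -0.4135.
Option 1 has the higher net inclusive-fitness payoff.

Option 1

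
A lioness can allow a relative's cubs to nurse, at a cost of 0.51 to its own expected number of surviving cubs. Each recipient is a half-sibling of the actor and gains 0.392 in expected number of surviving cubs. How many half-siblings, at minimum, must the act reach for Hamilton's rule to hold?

r to a half-sibling = 0.25 (half-sibs share one parent — one path of length 2: r = (1/2)^2 = 1/4).
Hamilton's rule: n·r·B > C  ⇒  n > C/(r·B) = 0.51/(0.25·0.392) = 5.204.
The smallest integer exceeding 5.204 is 6.

6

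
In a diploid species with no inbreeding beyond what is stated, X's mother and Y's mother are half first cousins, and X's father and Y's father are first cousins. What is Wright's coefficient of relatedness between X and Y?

Wright's path rule: contributions from independent ancestry routes add.
X and Y are related in two ways: half second cousins through their mothers (r = 1/64) and second cousins through their fathers (r = 1/32).
r = 1/64 + 1/32 = 3/64 = 0.046875.

0.046875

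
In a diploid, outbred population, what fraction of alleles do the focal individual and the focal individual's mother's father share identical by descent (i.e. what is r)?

Each parent–offspring link contributes a factor of 1/2, and independent paths through distinct common ancestors add.
Two parent–offspring links: r = (1/2)^2 = 1/4.

0.25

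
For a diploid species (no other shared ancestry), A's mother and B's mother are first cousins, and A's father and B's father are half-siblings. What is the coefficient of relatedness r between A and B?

With two independent routes of shared ancestry, r is the sum of the two contributions.
A and B are related in two ways: second cousins through their mothers (r = 1/32) and half first cousins through their fathers (r = 1/16).
r = 1/32 + 1/16 = 0.09375.

0.09375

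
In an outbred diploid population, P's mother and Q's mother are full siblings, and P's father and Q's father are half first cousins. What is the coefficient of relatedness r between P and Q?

Relatedness sums over independent paths through distinct common ancestors.
P and Q are related in two ways: first cousins through their mothers (r = 1/8) and half second cousins through their fathers (r = 1/64).
r = 1/8 + 1/64 = 9/64 = 0.140625.

0.140625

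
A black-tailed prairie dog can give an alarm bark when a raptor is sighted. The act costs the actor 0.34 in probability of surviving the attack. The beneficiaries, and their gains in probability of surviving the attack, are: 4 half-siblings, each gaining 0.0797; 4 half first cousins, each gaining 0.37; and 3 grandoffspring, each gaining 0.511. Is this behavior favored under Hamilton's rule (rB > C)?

Yes

Hamilton's rule: the trait is favored when the sum of r·B over every recipient exceeds the actor's cost C.
r to a half-sibling = 0.25 (half-sibs share one parent — one path of length 2: r = (1/2)^2 = 1/4).
r to a half first cousin = 1/16 (half first cousins share one grandparent — one path of length 4: r = (1/2)^4 = 1/16).
r to a grandoffspring = 0.25 (two parent–offspring links: r = (1/2)^2 = 1/4).
Summing one r·B term per recipient: 4·0.25·0.0797 + 4·0.0625·0.37 + 3·0.25·0.511 = 0.55545.
0.55545 > 0.34: the indirect benefit exceeds the cost.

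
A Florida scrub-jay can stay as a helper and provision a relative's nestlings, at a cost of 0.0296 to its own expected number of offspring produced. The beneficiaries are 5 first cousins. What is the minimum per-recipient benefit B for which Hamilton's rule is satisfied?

r to a first cousin = 1/8 (first cousins share one grandparent pair — two paths of length 4: r = 2·(1/2)^4 = 1/8).
Hamilton's rule with n recipients of equal r: n·r·B > C, so B > C/(n·r) = 0.0296/(5·0.125) = 0.0474.

0.0474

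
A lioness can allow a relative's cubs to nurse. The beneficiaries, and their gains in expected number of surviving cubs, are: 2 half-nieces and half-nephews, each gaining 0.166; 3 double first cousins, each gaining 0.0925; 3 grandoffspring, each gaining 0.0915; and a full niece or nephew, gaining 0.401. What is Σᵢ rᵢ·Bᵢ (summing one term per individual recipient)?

0.27975

r to a half-niece or half-nephew = 0.125 (half-aunt/uncle↔niece/nephew: one path of length 3: r = (1/2)^3 = 1/8).
r to a double first cousin = 0.25 (double first cousins share both grandparent pairs — four paths of length 4: r = 4·(1/2)^4 = 1/4).
r to a grandoffspring = 1/4 (two parent–offspring links: r = (1/2)^2 = 1/4).
r to a full niece or nephew = 1/4 (full aunt/uncle↔niece/nephew: two paths of length 3 through the shared grandparent pair: r = 2·(1/2)^3 = 1/4).
Summing one r·B term per recipient: 2·0.125·0.166 + 3·0.25·0.0925 + 3·0.25·0.0915 + 1·0.25·0.401 = 0.27975.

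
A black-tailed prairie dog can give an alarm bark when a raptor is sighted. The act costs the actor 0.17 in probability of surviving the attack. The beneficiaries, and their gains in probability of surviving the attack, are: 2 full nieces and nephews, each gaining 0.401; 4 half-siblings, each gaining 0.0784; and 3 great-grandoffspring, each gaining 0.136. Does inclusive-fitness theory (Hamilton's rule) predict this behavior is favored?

Hamilton's rule: the trait is favored when the sum of r·B over every recipient exceeds the actor's cost C.
r to a full niece or nephew = 0.25 (full aunt/uncle↔niece/nephew: two paths of length 3 through the shared grandparent pair: r = 2·(1/2)^3 = 1/4).
r to a half-sibling = 0.25 (half-sibs share one parent — one path of length 2: r = (1/2)^2 = 1/4).
r to a great-grandoffspring = 0.125 (three parent–offspring links: r = (1/2)^3 = 1/8).
Summing one r·B term per recipient: 2·0.25·0.401 + 4·0.25·0.0784 + 3·0.125·0.136 = 0.3299.
0.3299 > 0.17: the indirect benefit exceeds the cost.

Yes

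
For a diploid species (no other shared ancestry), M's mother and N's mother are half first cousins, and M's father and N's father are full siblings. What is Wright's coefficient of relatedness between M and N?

0.140625

Independent pedigree routes through distinct common ancestors add.
M and N are related in two ways: half second cousins through their mothers (r = 1/64) and first cousins through their fathers (r = 1/8).
r = 1/64 + 1/8 = 9/64 = 0.140625.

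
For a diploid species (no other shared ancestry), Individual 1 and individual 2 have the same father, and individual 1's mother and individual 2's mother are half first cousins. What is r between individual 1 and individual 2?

0.265625

With two independent routes of shared ancestry, r is the sum of the two contributions.
Individual 1 and individual 2 are related in two ways: half-sibs through their shared father (r = 1/4) and half second cousins through their mothers (r = 1/64).
r = 1/4 + 1/64 = 0.265625.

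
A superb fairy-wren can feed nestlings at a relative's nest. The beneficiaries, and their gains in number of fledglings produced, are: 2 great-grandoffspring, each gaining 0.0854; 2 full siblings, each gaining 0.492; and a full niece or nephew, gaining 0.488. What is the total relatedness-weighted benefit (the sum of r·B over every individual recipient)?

0.63535

r to a great-grandoffspring = 1/8 (three parent–offspring links: r = (1/2)^3 = 1/8).
r to a full sibling = 0.5 (full sibs share both parents — two paths of length 2: r = 2·(1/2)^2 = 1/2).
r to a full niece or nephew = 0.25 (full aunt/uncle↔niece/nephew: two paths of length 3 through the shared grandparent pair: r = 2·(1/2)^3 = 1/4).
Summing one r·B term per recipient: 2·0.125·0.0854 + 2·0.5·0.492 + 1·0.25·0.488 = 0.63535.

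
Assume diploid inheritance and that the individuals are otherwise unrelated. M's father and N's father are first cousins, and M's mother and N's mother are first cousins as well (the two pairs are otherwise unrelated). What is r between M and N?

0.0625

With two independent routes of shared ancestry, r is the sum of the two contributions.
M and N are related in two ways: second cousins through their fathers (r = 1/32) and second cousins through their mothers (r = 1/32).
r = 1/32 + 1/32 = 0.0625.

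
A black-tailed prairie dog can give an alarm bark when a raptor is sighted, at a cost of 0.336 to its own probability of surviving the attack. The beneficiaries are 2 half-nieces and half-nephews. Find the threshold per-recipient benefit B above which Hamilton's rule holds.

1.344

r to a half-niece or half-nephew = 1/8 (half-aunt/uncle↔niece/nephew: one path of length 3: r = (1/2)^3 = 1/8).
Hamilton's rule with n recipients of equal r: n·r·B > C, so B > C/(n·r) = 0.336/(2·0.125) = 1.344.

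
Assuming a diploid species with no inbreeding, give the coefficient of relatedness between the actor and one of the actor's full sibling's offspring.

0.25

Each parent–offspring link contributes a factor of 1/2, and independent paths through distinct common ancestors add.
Full aunt/uncle↔niece/nephew: two paths of length 3 through the shared grandparent pair: r = 2·(1/2)^3 = 1/4.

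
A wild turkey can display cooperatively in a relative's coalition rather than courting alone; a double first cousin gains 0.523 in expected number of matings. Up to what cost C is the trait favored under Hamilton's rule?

0.13075

r to a double first cousin = 1/4 (double first cousins share both grandparent pairs — four paths of length 4: r = 4·(1/2)^4 = 1/4).
Hamilton's rule: n·r·B > C, so the trait is favored while C < n·r·B = 1·0.25·0.523 = 0.13075.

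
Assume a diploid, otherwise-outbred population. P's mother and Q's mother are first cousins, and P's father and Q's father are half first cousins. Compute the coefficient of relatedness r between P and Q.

With two independent routes of shared ancestry, r is the sum of the two contributions.
P and Q are related in two ways: second cousins through their mothers (r = 1/32) and half second cousins through their fathers (r = 1/64).
r = 1/32 + 1/64 = 0.046875.

0.046875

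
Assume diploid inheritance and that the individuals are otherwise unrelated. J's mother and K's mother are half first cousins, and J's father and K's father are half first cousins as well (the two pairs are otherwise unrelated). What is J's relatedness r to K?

Wright's path rule: contributions from independent ancestry routes add.
J and K are related in two ways: half second cousins through their mothers (r = 1/64) and half second cousins through their fathers (r = 1/64).
r = 1/64 + 1/64 = 0.03125.

0.03125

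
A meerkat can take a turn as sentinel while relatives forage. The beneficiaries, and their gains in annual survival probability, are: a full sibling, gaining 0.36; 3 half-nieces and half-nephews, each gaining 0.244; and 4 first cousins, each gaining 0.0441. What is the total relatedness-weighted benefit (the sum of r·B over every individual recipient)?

r to a full sibling = 0.5 (full sibs share both parents — two paths of length 2: r = 2·(1/2)^2 = 1/2).
r to a half-niece or half-nephew = 0.125 (half-aunt/uncle↔niece/nephew: one path of length 3: r = (1/2)^3 = 1/8).
r to a first cousin = 1/8 (first cousins share one grandparent pair — two paths of length 4: r = 2·(1/2)^4 = 1/8).
Summing one r·B term per recipient: 1·0.5·0.36 + 3·0.125·0.244 + 4·0.125·0.0441 = 0.29355.

0.29355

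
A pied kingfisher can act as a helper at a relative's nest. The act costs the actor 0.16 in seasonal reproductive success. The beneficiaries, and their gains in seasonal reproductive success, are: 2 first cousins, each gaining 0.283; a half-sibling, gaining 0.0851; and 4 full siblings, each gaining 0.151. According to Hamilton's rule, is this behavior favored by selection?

Yes

Hamilton's rule: the trait is favored when the sum of r·B over every recipient exceeds the actor's cost C.
r to a first cousin = 0.125 (first cousins share one grandparent pair — two paths of length 4: r = 2·(1/2)^4 = 1/8).
r to a half-sibling = 0.25 (half-sibs share one parent — one path of length 2: r = (1/2)^2 = 1/4).
r to a full sibling = 1/2 (full sibs share both parents — two paths of length 2: r = 2·(1/2)^2 = 1/2).
Summing one r·B term per recipient: 2·0.125·0.283 + 1·0.25·0.0851 + 4·0.5·0.151 = 0.394025.
0.394025 > 0.16: the indirect benefit exceeds the cost.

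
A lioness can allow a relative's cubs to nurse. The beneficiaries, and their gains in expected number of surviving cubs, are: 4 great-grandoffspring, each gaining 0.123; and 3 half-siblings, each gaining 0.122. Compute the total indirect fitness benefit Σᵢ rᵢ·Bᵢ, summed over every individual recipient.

r to a great-grandoffspring = 1/8 (three parent–offspring links: r = (1/2)^3 = 1/8).
r to a half-sibling = 0.25 (half-sibs share one parent — one path of length 2: r = (1/2)^2 = 1/4).
Summing one r·B term per recipient: 4·0.125·0.123 + 3·0.25·0.122 = 0.153.

0.153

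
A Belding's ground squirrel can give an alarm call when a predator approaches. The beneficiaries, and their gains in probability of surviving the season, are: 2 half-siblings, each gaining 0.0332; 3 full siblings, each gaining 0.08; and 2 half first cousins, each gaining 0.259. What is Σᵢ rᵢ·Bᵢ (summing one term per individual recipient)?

0.168975

r to a half-sibling = 0.25 (half-sibs share one parent — one path of length 2: r = (1/2)^2 = 1/4).
r to a full sibling = 0.5 (full sibs share both parents — two paths of length 2: r = 2·(1/2)^2 = 1/2).
r to a half first cousin = 1/16 (half first cousins share one grandparent — one path of length 4: r = (1/2)^4 = 1/16).
Summing one r·B term per recipient: 2·0.25·0.0332 + 3·0.5·0.08 + 2·0.0625·0.259 = 0.168975.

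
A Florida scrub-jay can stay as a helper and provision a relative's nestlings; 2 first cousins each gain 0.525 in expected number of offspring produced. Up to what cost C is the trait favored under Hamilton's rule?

0.13125

r to a first cousin = 0.125 (first cousins share one grandparent pair — two paths of length 4: r = 2·(1/2)^4 = 1/8).
Hamilton's rule: n·r·B > C, so the trait is favored while C < n·r·B = 2·0.125·0.525 = 0.13125.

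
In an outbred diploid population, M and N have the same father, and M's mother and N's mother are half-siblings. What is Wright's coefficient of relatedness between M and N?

Relatedness sums over independent paths through distinct common ancestors.
M and N are related in two ways: half-sibs through their shared father (r = 1/4) and half first cousins through their mothers (r = 1/16).
r = 1/4 + 1/16 = 0.3125.

0.3125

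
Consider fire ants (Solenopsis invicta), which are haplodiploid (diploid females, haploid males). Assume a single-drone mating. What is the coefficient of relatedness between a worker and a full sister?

Haplodiploid full sisters inherit their father's entire haploid genome identically (contributing 1/2) and on average half of their mother's contribution (1/2 · 1/2 = 1/4); r = 1/2 + 1/4 = 3/4.

0.75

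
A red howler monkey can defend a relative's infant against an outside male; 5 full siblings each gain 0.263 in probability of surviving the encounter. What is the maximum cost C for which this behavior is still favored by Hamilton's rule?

r to a full sibling = 1/2 (full sibs share both parents — two paths of length 2: r = 2·(1/2)^2 = 1/2).
Hamilton's rule: n·r·B > C, so the trait is favored while C < n·r·B = 5·0.5·0.263 = 0.6575.

0.6575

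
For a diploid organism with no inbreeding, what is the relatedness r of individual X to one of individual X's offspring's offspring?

0.25

Each parent–offspring link contributes a factor of 1/2, and independent paths through distinct common ancestors add.
Two parent–offspring links: r = (1/2)^2 = 1/4.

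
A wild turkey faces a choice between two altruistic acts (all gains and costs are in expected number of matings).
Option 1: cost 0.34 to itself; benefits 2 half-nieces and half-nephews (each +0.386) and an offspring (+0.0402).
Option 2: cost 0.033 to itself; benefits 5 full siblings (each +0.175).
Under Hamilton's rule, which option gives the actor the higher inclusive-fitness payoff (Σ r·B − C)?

Option 2

Option 1: r to a half-niece or half-nephew = 0.125.
Option 1: r to an offspring = 0.5.
Option 1: Σ r·B − C = (2·0.125·0.386 + 1·0.5·0.0402) − 0.34 = -0.2234.
Option 2: r to a full sibling = 0.5.
Option 2: Σ r·B − C = (5·0.5·0.175) − 0.033 = 0.4045.
Option 2 has the higher net inclusive-fitness payoff.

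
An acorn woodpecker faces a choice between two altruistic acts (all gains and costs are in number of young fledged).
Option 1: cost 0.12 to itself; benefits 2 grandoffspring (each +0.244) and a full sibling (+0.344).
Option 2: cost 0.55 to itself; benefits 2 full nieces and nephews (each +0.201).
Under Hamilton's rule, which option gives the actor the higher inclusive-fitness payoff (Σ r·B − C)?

Option 1

Option 1: r to a grandoffspring = 0.25.
Option 1: r to a full sibling = 0.5.
Option 1: Σ r·B − C = (2·0.25·0.244 + 1·0.5·0.344) − 0.12 = 0.174.
Option 2: r to a full niece or nephew = 0.25.
Option 2: Σ r·B − C = (2·0.25·0.201) − 0.55 = -0.4495.
Option 1 has the higher net inclusive-fitness payoff.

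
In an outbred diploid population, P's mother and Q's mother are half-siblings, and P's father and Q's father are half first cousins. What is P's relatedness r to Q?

0.078125

With two independent routes of shared ancestry, r is the sum of the two contributions.
P and Q are related in two ways: half first cousins through their mothers (r = 1/16) and half second cousins through their fathers (r = 1/64).
r = 1/16 + 1/64 = 5/64 = 0.078125.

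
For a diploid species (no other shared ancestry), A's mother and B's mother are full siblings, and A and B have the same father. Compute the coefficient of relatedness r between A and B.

Independent pedigree routes through distinct common ancestors add.
A and B are related in two ways: first cousins through their mothers (r = 1/8) and half-sibs through their shared father (r = 1/4).
r = 1/8 + 1/4 = 3/8 = 0.375.

0.375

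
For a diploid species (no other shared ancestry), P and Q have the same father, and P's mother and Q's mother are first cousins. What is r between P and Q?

0.28125

Wright's path rule: contributions from independent ancestry routes add.
P and Q are related in two ways: half-sibs through their shared father (r = 1/4) and second cousins through their mothers (r = 1/32).
r = 1/4 + 1/32 = 0.28125.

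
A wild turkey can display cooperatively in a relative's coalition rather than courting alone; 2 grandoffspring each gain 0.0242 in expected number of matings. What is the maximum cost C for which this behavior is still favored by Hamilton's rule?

r to a grandoffspring = 0.25 (two parent–offspring links: r = (1/2)^2 = 1/4).
Hamilton's rule: n·r·B > C, so the trait is favored while C < n·r·B = 2·0.25·0.0242 = 0.0121.

0.0121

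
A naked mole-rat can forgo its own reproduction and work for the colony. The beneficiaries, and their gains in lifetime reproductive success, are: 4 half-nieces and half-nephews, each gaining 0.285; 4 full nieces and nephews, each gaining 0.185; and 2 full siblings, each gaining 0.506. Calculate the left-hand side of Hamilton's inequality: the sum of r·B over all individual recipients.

r to a half-niece or half-nephew = 1/8 (half-aunt/uncle↔niece/nephew: one path of length 3: r = (1/2)^3 = 1/8).
r to a full niece or nephew = 1/4 (full aunt/uncle↔niece/nephew: two paths of length 3 through the shared grandparent pair: r = 2·(1/2)^3 = 1/4).
r to a full sibling = 1/2 (full sibs share both parents — two paths of length 2: r = 2·(1/2)^2 = 1/2).
Summing one r·B term per recipient: 4·0.125·0.285 + 4·0.25·0.185 + 2·0.5·0.506 = 0.8335.

0.8335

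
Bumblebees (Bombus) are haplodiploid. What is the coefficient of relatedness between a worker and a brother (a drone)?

0.25

Her haploid brother carries none of their father's genes and a random half of their mother's genome; that half matches the maternal half of her own genome with probability 1/2: r = 1/2 · 1/2 = 1/4.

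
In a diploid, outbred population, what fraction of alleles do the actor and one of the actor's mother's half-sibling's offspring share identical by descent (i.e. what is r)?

0.0625

Each parent–offspring link contributes a factor of 1/2, and independent paths through distinct common ancestors add.
Half first cousins share one grandparent — one path of length 4: r = (1/2)^4 = 1/16.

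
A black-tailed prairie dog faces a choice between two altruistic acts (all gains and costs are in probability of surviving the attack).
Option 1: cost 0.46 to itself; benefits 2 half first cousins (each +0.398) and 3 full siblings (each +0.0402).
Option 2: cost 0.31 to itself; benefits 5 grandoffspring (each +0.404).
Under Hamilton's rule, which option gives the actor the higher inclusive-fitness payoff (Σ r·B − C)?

Option 1: r to a half first cousin = 0.0625.
Option 1: r to a full sibling = 0.5.
Option 1: Σ r·B − C = (2·0.0625·0.398 + 3·0.5·0.0402) − 0.46 = -0.34995.
Option 2: r to a grandoffspring = 0.25.
Option 2: Σ r·B − C = (5·0.25·0.404) − 0.31 = 0.195.
Option 2 has the higher net inclusive-fitness payoff.

Option 2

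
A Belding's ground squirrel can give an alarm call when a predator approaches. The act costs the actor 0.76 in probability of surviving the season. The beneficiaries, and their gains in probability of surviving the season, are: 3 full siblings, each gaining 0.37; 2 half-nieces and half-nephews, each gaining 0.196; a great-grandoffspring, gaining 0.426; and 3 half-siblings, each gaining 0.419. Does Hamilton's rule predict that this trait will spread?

Hamilton's rule: the trait is favored when the sum of r·B over every recipient exceeds the actor's cost C.
r to a full sibling = 0.5 (full sibs share both parents — two paths of length 2: r = 2·(1/2)^2 = 1/2).
r to a half-niece or half-nephew = 1/8 (half-aunt/uncle↔niece/nephew: one path of length 3: r = (1/2)^3 = 1/8).
r to a great-grandoffspring = 1/8 (three parent–offspring links: r = (1/2)^3 = 1/8).
r to a half-sibling = 0.25 (half-sibs share one parent — one path of length 2: r = (1/2)^2 = 1/4).
Summing one r·B term per recipient: 3·0.5·0.37 + 2·0.125·0.196 + 1·0.125·0.426 + 3·0.25·0.419 = 0.9715.
0.9715 > 0.76: the indirect benefit exceeds the cost.

Yes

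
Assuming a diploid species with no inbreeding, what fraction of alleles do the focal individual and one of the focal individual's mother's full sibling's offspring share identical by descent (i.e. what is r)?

0.125

Each parent–offspring link contributes a factor of 1/2, and independent paths through distinct common ancestors add.
First cousins share one grandparent pair — two paths of length 4: r = 2·(1/2)^4 = 1/8.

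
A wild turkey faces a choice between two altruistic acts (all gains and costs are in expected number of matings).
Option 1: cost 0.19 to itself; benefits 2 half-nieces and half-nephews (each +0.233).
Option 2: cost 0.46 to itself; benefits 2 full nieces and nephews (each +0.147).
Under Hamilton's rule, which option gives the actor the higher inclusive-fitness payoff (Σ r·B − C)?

Option 1: r to a half-niece or half-nephew = 0.125.
Option 1: Σ r·B − C = (2·0.125·0.233) − 0.19 = -0.13175.
Option 2: r to a full niece or nephew = 0.25.
Option 2: Σ r·B − C = (2·0.25·0.147) − 0.46 = -0.3865.
Option 1 has the higher net inclusive-fitness payoff.

Option 1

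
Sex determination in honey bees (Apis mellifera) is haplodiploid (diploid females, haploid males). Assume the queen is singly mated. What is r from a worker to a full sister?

Haplodiploid full sisters inherit their father's entire haploid genome identically (contributing 1/2) and on average half of their mother's contribution (1/2 · 1/2 = 1/4); r = 1/2 + 1/4 = 3/4.

0.75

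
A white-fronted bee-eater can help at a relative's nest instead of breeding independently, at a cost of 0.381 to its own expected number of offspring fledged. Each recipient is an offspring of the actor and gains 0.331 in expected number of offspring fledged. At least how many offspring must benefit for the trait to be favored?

r to an offspring = 0.5 (one parent–offspring link: r = (1/2)^1 = 1/2).
Hamilton's rule: n·r·B > C  ⇒  n > C/(r·B) = 0.381/(0.5·0.331) = 2.302.
The smallest integer exceeding 2.302 is 3.

3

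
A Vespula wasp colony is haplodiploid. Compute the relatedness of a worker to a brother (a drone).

0.25

Her haploid brother carries none of their father's genes and a random half of their mother's genome; that half matches the maternal half of her own genome with probability 1/2: r = 1/2 · 1/2 = 1/4.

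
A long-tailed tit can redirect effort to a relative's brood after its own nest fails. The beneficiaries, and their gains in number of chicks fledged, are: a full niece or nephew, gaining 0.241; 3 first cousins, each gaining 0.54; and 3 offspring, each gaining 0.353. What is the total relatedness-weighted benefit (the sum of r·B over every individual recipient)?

r to a full niece or nephew = 0.25 (full aunt/uncle↔niece/nephew: two paths of length 3 through the shared grandparent pair: r = 2·(1/2)^3 = 1/4).
r to a first cousin = 1/8 (first cousins share one grandparent pair — two paths of length 4: r = 2·(1/2)^4 = 1/8).
r to an offspring = 1/2 (one parent–offspring link: r = (1/2)^1 = 1/2).
Summing one r·B term per recipient: 1·0.25·0.241 + 3·0.125·0.54 + 3·0.5·0.353 = 0.79225.

0.79225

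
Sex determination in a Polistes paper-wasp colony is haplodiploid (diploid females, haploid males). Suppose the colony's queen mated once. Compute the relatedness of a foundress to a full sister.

Haplodiploid full sisters inherit their father's entire haploid genome identically (contributing 1/2) and on average half of their mother's contribution (1/2 · 1/2 = 1/4); r = 1/2 + 1/4 = 3/4.

0.75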